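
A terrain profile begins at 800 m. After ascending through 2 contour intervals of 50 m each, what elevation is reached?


elevation = 800 + 2 * 50 = 900 m

900 m


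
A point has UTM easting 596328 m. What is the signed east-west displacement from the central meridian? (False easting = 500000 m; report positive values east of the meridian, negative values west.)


displacement = 596328 - 500000 = 96328 m

96328 m


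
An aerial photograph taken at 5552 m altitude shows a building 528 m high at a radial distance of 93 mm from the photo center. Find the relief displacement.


d = h * r / H = 528 * 93 / 5552 = 8.84 mm

8.84 mm


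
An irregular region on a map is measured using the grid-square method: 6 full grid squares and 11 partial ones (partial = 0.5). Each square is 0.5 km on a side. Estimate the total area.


effective squares = 6 + 11 * 0.5 = 11.5
area = 11.5 * 0.25 = 2.875 km^2

2.875 km^2


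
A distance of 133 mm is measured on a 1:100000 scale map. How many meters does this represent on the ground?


ground = 133 mm * 100000 / 1000 = 13300.0 m

13300.0 m


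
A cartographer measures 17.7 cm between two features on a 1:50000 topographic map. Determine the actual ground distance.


ground = 17.7 cm * 50000 / 100 = 8850.0 m = 8.85 km

8.85 km


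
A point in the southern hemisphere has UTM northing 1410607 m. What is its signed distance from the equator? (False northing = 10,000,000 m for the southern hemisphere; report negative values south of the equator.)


For southern: actual = 1410607 - 10000000 = -8589393 m

-8589393 m


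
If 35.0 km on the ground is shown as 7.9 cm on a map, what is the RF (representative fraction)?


ground = 35.0 km = 3500000 cm; RF denominator = ground / map = 3500000 / 7.9 ≈ 443038; RF = 1:443038

1:443038


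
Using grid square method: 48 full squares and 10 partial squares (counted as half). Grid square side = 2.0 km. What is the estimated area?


effective squares = 48 + 10 * 0.5 = 53.0
area = 53.0 * 4.0 = 212.0 km^2

212.0 km^2


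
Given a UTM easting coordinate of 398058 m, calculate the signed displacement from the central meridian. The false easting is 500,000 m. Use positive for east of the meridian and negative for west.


displacement = 398058 - 500000 = -101942 m

-101942 m


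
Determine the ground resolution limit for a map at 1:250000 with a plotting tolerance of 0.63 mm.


ground = 0.63 mm * 250000 / 1000 = 157.5 m

157.5 m


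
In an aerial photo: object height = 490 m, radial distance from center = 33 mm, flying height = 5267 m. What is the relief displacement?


d = h * r / H = 490 * 33 / 5267 = 3.07 mm

3.07 mm


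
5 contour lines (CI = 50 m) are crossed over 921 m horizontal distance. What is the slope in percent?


elevation change = 5 * 50 = 250 m
slope = 250 / 921 * 100 = 27.1%

27.1%


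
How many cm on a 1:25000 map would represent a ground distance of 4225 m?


map_cm = 4225 * 100 / 25000 = 16.9 cm

16.9 cm


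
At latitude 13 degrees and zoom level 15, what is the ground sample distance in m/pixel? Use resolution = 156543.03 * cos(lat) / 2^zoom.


res = 156543.03 * cos(13) / 2^15 = 156543.03 * 0.97437006 / 32768 = 4.65 m/pixel

4.65 m/pixel


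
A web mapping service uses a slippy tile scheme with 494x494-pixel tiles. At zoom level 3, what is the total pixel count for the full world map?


tiles per axis = 2^3 = 8
total tiles = 8^2 = 64
pixels per axis = 8 * 494 = 3952
total pixels = 3952^2 = 15618304

15618304 pixels


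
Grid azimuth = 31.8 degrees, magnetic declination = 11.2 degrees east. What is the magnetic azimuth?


magnetic azimuth = grid azimuth - declination (east +ve)
mag_az = 31.8 - 11.2 = 20.6 degrees

20.6 degrees


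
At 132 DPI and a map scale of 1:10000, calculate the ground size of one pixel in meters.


pixel_cm = 2.54 / 132 ≈ 0.019242 cm
ground = pixel_cm * 10000 / 100 = 2.54 * 10000 / (132 * 100) = 25400 / 13200 ≈ 1.92 m

1.92 m


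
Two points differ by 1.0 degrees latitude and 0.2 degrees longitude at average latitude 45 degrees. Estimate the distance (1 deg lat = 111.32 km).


dlat_km = 1.0 * 111.32 = 111.32
dlon_km = 0.2 * 111.32 * cos(45) ≈ 15.743
dist = sqrt(111.32^2 + 15.743^2) ≈ 112.4 km

112.4 km


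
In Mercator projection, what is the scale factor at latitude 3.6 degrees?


SF = 1 / cos(3.6) = 1 / 0.998027 = 1.002

1.002


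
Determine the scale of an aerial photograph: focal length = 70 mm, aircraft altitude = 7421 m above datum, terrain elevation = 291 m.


scale = f / (H - h) = 70 mm / 7130 m = 70 / 7130000 = 1:101857

1:101857


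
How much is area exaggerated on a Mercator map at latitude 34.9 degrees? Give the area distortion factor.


area_distortion = 1/cos^2(34.9) = 1.487

1.487


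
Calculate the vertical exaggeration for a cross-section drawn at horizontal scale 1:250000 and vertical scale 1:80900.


VE = horizontal_scale / vertical_scale = 250000 / 80900 ≈ 3.1

3.1x


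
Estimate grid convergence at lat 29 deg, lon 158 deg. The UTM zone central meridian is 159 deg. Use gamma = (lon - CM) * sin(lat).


gamma = (158 - 159) * sin(29) = -1 * 0.48481 = -0.485 degrees

-0.485 degrees


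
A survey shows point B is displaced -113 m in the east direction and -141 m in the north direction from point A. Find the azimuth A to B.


az = atan2(-113, -141) = -141.3 deg
adjusted to 0-360: 218.7 degrees

218.7 degrees


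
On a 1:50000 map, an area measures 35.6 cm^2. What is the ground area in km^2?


ground_area = 35.6 * (50000/100)^2 = 8900000.0 m^2 = 8.9 km^2

8.9 km^2


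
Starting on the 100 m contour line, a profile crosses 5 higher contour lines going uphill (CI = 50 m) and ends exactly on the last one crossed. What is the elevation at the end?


elevation = 100 + 5 * 50 = 350 m

350 m


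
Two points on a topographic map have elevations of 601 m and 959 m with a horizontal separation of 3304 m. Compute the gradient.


gradient = (959 - 601) / 3304 = 358 / 3304 = 0.1084

0.1084


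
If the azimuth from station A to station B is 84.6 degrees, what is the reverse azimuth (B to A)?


back azimuth = (84.6 + 180) mod 360 = 264.6 degrees

264.6 degrees


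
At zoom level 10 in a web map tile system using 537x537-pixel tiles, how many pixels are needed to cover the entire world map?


tiles per axis = 2^10 = 1024
total tiles = 1024^2 = 1048576
pixels per axis = 1024 * 537 = 549888
total pixels = 549888^2 = 302376812544

302376812544 pixels


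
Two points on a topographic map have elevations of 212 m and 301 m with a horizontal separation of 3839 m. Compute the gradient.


gradient = (301 - 212) / 3839 = 89 / 3839 = 0.0232

0.0232


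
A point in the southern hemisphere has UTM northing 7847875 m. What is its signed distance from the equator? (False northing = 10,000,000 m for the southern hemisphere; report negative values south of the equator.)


For southern: actual = 7847875 - 10000000 = -2152125 m

-2152125 m


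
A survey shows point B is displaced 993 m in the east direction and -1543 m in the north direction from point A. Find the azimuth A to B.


az = atan2(993, -1543) = 147.2 deg
adjusted to 0-360: 147.2 degrees

147.2 degrees


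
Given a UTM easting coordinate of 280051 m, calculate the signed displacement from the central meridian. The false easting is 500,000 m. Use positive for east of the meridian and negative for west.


displacement = 280051 - 500000 = -219949 m

-219949 m


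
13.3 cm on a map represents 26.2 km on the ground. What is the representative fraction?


ground = 26.2 km = 2620000 cm; RF denominator = ground / map = 2620000 / 13.3 ≈ 196992; RF = 1:196992

1:196992


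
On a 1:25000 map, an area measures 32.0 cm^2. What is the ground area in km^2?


ground_area = 32.0 * (25000/100)^2 = 2000000.0 m^2 = 2.0 km^2

2.0 km^2


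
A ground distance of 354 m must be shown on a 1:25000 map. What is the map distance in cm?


map_cm = 354 * 100 / 25000 = 1.416 cm ≈ 1.42 cm

1.42 cm


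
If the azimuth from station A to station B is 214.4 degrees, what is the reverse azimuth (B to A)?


back azimuth = (214.4 + 180) mod 360 = 34.4 degrees

34.4 degrees


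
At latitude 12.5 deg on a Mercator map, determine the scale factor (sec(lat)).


SF = 1 / cos(12.5) = 1 / 0.976296 = 1.024

1.024


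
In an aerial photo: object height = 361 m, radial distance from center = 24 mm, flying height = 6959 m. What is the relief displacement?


d = h * r / H = 361 * 24 / 6959 = 1.25 mm

1.25 mm


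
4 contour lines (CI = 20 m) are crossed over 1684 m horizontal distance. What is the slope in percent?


elevation change = 4 * 20 = 80 m
slope = 80 / 1684 * 100 = 4.8%

4.8%


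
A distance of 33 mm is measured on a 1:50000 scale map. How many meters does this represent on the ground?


ground = 33 mm * 50000 / 1000 = 1650.0 m

1650.0 m


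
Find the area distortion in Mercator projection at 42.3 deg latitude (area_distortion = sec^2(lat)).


area_distortion = 1/cos^2(42.3) = 1.828

1.828


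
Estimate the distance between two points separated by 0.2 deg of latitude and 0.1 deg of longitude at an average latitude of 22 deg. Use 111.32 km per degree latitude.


dlat_km = 0.2 * 111.32 = 22.264
dlon_km = 0.1 * 111.32 * cos(22) ≈ 10.321
dist = sqrt(22.264^2 + 10.321^2) ≈ 24.5 km

24.5 km


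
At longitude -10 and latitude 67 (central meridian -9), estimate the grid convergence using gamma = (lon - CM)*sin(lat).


gamma = (-10 - -9) * sin(67) = -1 * 0.920505 = -0.921 degrees

-0.921 degrees


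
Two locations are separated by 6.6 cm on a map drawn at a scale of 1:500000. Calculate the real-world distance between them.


ground = 6.6 cm * 500000 / 100 = 33000.0 m = 33.0 km

33.0 km


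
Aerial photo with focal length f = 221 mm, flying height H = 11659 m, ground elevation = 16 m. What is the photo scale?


scale = f / (H - h) = 221 mm / 11643 m = 221 / 11643000 = 1:52683

1:52683


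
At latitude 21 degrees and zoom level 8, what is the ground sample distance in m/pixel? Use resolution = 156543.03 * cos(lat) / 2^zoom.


res = 156543.03 * cos(21) / 2^8 = 156543.03 * 0.93358043 / 256 = 570.88 m/pixel

570.88 m/pixel


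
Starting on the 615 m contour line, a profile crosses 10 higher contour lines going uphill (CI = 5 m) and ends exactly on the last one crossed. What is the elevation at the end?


elevation = 615 + 10 * 5 = 665 m

665 m


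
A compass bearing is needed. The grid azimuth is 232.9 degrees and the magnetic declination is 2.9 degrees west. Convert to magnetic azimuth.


magnetic azimuth = grid azimuth - declination (east +ve)
mag_az = 232.9 - -2.9 = 235.8 degrees

235.8 degrees


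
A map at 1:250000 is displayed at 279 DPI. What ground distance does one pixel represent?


pixel_cm = 2.54 / 279 ≈ 0.009104 cm
ground = pixel_cm * 250000 / 100 = 2.54 * 250000 / (279 * 100) = 635000 / 27900 ≈ 22.76 m

22.76 m


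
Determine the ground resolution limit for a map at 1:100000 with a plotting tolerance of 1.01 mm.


ground = 1.01 mm * 100000 / 1000 = 101.0 m

101.0 m


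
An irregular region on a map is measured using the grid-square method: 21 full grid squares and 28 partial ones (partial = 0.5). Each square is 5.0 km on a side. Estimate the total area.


effective squares = 21 + 28 * 0.5 = 35.0
area = 35.0 * 25.0 = 875.0 km^2

875.0 km^2


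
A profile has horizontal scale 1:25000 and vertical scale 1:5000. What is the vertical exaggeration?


VE = horizontal_scale / vertical_scale = 25000 / 5000 = 5.0

5.0x


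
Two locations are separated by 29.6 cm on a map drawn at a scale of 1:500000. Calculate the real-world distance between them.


ground = 29.6 cm * 500000 / 100 = 148000.0 m = 148.0 km

148.0 km


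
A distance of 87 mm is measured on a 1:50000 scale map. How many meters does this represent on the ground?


ground = 87 mm * 50000 / 1000 = 4350.0 m

4350.0 m


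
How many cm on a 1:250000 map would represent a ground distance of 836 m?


map_cm = 836 * 100 / 250000 = 0.3344 cm ≈ 0.33 cm

0.33 cm


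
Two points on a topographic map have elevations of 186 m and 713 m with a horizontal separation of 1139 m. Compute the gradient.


gradient = (713 - 186) / 1139 = 527 / 1139 = 0.4627

0.4627


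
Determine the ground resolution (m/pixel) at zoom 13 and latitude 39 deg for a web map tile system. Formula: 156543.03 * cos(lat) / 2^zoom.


res = 156543.03 * cos(39) / 2^13 = 156543.03 * 0.77714596 / 8192 = 14.85 m/pixel

14.85 m/pixel


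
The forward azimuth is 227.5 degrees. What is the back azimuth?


back azimuth = (227.5 + 180) mod 360 = 47.5 degrees

47.5 degrees


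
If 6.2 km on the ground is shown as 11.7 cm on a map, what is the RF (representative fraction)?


ground = 6.2 km = 620000 cm; RF denominator = ground / map = 620000 / 11.7 ≈ 52991; RF = 1:52991

1:52991


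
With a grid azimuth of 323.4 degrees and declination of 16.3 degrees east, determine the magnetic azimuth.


magnetic azimuth = grid azimuth - declination (east +ve)
mag_az = 323.4 - 16.3 = 307.1 degrees

307.1 degrees


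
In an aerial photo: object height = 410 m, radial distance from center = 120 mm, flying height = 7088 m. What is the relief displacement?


d = h * r / H = 410 * 120 / 7088 = 6.94 mm

6.94 mm


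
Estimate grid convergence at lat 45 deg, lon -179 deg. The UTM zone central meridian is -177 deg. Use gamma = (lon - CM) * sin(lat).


gamma = (-179 - -177) * sin(45) = -2 * 0.707107 = -1.414 degrees

-1.414 degrees


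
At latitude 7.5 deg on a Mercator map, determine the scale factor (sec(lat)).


SF = 1 / cos(7.5) = 1 / 0.991445 = 1.009

1.009


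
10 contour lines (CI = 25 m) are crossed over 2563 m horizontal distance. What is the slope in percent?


elevation change = 10 * 25 = 250 m
slope = 250 / 2563 * 100 = 9.8%

9.8%


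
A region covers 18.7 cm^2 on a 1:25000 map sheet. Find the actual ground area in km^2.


ground_area = 18.7 * (25000/100)^2 = 1168750.0 m^2 = 1.16875 km^2 ≈ 1.169 km^2

1.169 km^2


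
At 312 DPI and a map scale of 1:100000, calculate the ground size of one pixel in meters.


pixel_cm = 2.54 / 312 ≈ 0.008141 cm
ground = pixel_cm * 100000 / 100 = 2.54 * 100000 / (312 * 100) = 254000 / 31200 ≈ 8.14 m

8.14 m


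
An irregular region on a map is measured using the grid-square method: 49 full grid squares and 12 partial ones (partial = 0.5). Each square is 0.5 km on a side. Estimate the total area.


effective squares = 49 + 12 * 0.5 = 55.0
area = 55.0 * 0.25 = 13.75 km^2

13.75 km^2


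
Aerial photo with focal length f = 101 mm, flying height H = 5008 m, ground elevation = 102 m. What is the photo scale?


scale = f / (H - h) = 101 mm / 4906 m = 101 / 4906000 = 1:48574

1:48574


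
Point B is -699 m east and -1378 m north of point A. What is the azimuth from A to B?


az = atan2(-699, -1378) = -153.1 deg
adjusted to 0-360: 206.9 degrees

206.9 degrees


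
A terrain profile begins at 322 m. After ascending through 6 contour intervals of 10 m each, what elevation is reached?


elevation = 322 + 6 * 10 = 382 m

382 m


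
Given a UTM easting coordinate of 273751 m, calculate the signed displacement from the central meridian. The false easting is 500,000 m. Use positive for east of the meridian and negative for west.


displacement = 273751 - 500000 = -226249 m

-226249 m


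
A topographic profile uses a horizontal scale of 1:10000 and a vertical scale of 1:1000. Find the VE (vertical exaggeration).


VE = horizontal_scale / vertical_scale = 10000 / 1000 = 10.0

10.0x


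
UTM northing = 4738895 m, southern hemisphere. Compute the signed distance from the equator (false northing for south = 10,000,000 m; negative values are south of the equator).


For southern: actual = 4738895 - 10000000 = -5261105 m

-5261105 m


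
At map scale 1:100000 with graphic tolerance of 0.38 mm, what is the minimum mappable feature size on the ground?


ground = 0.38 mm * 100000 / 1000 = 38.0 m

38.0 m


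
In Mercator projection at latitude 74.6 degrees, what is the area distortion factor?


area_distortion = 1/cos^2(74.6) = 14.18

14.18


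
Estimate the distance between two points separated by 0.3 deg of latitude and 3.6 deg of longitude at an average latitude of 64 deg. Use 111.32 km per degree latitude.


dlat_km = 0.3 * 111.32 = 33.396
dlon_km = 3.6 * 111.32 * cos(64) ≈ 175.678
dist = sqrt(33.396^2 + 175.678^2) ≈ 178.8 km

178.8 km


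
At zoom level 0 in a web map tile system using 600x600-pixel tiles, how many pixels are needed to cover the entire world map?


tiles per axis = 2^0 = 1
total tiles = 1^2 = 1
pixels per axis = 1 * 600 = 600
total pixels = 600^2 = 360000

360000 pixels


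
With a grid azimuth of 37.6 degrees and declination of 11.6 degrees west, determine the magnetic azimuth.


magnetic azimuth = grid azimuth - declination (east +ve)
mag_az = 37.6 - -11.6 = 49.2 degrees

49.2 degrees


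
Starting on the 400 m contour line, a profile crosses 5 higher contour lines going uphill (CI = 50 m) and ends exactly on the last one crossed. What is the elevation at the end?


elevation = 400 + 5 * 50 = 650 m

650 m


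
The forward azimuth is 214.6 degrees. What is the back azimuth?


back azimuth = (214.6 + 180) mod 360 = 34.6 degrees

34.6 degrees


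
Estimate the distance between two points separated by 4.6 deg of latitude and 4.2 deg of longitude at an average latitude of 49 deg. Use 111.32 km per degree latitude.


dlat_km = 4.6 * 111.32 = 512.072
dlon_km = 4.2 * 111.32 * cos(49) ≈ 306.736
dist = sqrt(512.072^2 + 306.736^2) ≈ 596.9 km

596.9 km


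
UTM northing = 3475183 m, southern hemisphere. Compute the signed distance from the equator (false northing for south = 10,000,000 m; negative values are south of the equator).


For southern: actual = 3475183 - 10000000 = -6524817 m

-6524817 m


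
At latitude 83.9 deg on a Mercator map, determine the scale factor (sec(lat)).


SF = 1 / cos(83.9) = 1 / 0.106264 = 9.411

9.411


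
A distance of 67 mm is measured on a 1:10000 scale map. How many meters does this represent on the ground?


ground = 67 mm * 10000 / 1000 = 670.0 m

670.0 m


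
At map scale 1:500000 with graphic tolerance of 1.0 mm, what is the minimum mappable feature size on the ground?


ground = 1.0 mm * 500000 / 1000 = 500.0 m

500.0 m


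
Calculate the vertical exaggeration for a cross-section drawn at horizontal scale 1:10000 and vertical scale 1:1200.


VE = horizontal_scale / vertical_scale = 10000 / 1200 ≈ 8.3

8.3x


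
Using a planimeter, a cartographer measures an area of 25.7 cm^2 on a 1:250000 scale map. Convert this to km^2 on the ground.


ground_area = 25.7 * (250000/100)^2 = 160625000.0 m^2 = 160.625 km^2

160.625 km^2


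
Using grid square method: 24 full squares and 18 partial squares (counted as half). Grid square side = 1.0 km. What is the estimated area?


effective squares = 24 + 18 * 0.5 = 33.0
area = 33.0 * 1.0 = 33.0 km^2

33.0 km^2


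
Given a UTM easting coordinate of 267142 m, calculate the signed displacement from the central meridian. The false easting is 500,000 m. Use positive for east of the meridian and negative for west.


displacement = 267142 - 500000 = -232858 m

-232858 m


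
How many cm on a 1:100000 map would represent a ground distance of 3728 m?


map_cm = 3728 * 100 / 100000 = 3.728 cm ≈ 3.73 cm

3.73 cm


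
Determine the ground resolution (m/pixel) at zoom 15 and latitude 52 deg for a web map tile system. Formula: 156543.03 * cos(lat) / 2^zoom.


res = 156543.03 * cos(52) / 2^15 = 156543.03 * 0.61566148 / 32768 = 2.94 m/pixel

2.94 m/pixel


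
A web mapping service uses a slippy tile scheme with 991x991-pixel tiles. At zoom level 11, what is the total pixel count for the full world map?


tiles per axis = 2^11 = 2048
total tiles = 2048^2 = 4194304
pixels per axis = 2048 * 991 = 2029568
total pixels = 2029568^2 = 4119146266624

4119146266624 pixels


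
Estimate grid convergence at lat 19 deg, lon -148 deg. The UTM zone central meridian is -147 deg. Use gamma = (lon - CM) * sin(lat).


gamma = (-148 - -147) * sin(19) = -1 * 0.325568 = -0.326 degrees

-0.326 degrees


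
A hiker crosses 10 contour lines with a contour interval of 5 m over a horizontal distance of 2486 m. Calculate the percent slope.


elevation change = 10 * 5 = 50 m
slope = 50 / 2486 * 100 = 2.0%

2.0%


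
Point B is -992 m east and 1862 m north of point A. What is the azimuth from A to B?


az = atan2(-992, 1862) = -28.0 deg
adjusted to 0-360: 332.0 degrees

332.0 degrees


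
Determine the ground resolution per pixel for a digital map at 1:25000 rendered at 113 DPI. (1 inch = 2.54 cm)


pixel_cm = 2.54 / 113 ≈ 0.022478 cm
ground = pixel_cm * 25000 / 100 = 2.54 * 25000 / (113 * 100) = 63500 / 11300 ≈ 5.62 m

5.62 m


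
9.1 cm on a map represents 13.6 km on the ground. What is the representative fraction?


ground = 13.6 km = 1360000 cm; RF denominator = ground / map = 1360000 / 9.1 ≈ 149451; RF = 1:149451

1:149451


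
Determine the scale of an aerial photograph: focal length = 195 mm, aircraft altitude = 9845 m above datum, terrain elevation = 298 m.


scale = f / (H - h) = 195 mm / 9547 m = 195 / 9547000 = 1:48959

1:48959


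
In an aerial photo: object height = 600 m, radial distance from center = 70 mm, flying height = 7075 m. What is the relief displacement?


d = h * r / H = 600 * 70 / 7075 = 5.94 mm

5.94 mm


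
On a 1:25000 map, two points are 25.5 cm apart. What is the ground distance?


ground = 25.5 cm * 25000 / 100 = 6375.0 m = 6.375 km

6.375 km


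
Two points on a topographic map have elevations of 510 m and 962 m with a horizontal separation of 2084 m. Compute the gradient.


gradient = (962 - 510) / 2084 = 452 / 2084 = 0.2169

0.2169


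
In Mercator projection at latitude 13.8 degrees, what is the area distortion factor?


area_distortion = 1/cos^2(13.8) = 1.06

1.06


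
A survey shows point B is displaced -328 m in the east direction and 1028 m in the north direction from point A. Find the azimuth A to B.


az = atan2(-328, 1028) = -17.7 deg
adjusted to 0-360: 342.3 degrees

342.3 degrees


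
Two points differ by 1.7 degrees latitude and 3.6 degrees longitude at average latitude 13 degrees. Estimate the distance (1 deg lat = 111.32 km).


dlat_km = 1.7 * 111.32 = 189.244
dlon_km = 3.6 * 111.32 * cos(13) ≈ 390.481
dist = sqrt(189.244^2 + 390.481^2) ≈ 433.9 km

433.9 km


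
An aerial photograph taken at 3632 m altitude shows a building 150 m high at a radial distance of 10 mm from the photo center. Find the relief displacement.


d = h * r / H = 150 * 10 / 3632 = 0.41 mm

0.41 mm


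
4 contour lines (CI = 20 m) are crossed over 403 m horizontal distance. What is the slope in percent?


elevation change = 4 * 20 = 80 m
slope = 80 / 403 * 100 = 19.9%

19.9%


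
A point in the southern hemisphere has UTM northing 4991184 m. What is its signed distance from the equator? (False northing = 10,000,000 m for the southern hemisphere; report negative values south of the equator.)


For southern: actual = 4991184 - 10000000 = -5008816 m

-5008816 m


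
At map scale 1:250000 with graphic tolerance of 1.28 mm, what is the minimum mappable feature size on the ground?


ground = 1.28 mm * 250000 / 1000 = 320.0 m

320.0 m


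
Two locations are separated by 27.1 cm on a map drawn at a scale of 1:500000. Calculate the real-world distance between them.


ground = 27.1 cm * 500000 / 100 = 135500.0 m = 135.5 km

135.5 km


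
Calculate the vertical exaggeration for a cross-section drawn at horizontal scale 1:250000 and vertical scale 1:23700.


VE = horizontal_scale / vertical_scale = 250000 / 23700 ≈ 10.5

10.5x


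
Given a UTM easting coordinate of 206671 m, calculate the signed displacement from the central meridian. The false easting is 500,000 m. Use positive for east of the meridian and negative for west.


displacement = 206671 - 500000 = -293329 m

-293329 m


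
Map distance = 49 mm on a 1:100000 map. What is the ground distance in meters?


ground = 49 mm * 100000 / 1000 = 4900.0 m

4900.0 m


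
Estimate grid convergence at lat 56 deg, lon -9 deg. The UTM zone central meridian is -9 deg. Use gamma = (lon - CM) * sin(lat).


gamma = (-9 - -9) * sin(56) = 0 * 0.829038 = 0.0 degrees

0.0 degrees


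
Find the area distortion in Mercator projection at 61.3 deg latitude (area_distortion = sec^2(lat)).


area_distortion = 1/cos^2(61.3) = 4.336

4.336


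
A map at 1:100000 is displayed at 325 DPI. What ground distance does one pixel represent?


pixel_cm = 2.54 / 325 ≈ 0.007815 cm
ground = pixel_cm * 100000 / 100 = 2.54 * 100000 / (325 * 100) = 254000 / 32500 ≈ 7.82 m

7.82 m


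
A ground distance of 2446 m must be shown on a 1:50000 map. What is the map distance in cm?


map_cm = 2446 * 100 / 50000 = 4.892 cm ≈ 4.89 cm

4.89 cm


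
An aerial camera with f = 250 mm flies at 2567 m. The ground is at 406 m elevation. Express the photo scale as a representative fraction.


scale = f / (H - h) = 250 mm / 2161 m = 250 / 2161000 = 1:8644

1:8644


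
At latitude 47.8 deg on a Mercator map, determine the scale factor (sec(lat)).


SF = 1 / cos(47.8) = 1 / 0.671721 = 1.489

1.489


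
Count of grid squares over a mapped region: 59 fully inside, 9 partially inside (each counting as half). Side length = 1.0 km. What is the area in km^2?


effective squares = 59 + 9 * 0.5 = 63.5
area = 63.5 * 1.0 = 63.5 km^2

63.5 km^2


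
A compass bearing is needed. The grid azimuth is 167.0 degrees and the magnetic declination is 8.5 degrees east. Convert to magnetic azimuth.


magnetic azimuth = grid azimuth - declination (east +ve)
mag_az = 167.0 - 8.5 = 158.5 degrees

158.5 degrees


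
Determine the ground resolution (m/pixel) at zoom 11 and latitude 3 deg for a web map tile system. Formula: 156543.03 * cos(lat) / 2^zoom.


res = 156543.03 * cos(3) / 2^11 = 156543.03 * 0.99862953 / 2048 = 76.33 m/pixel

76.33 m/pixel


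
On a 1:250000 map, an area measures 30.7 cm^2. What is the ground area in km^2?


ground_area = 30.7 * (250000/100)^2 = 191875000.0 m^2 = 191.875 km^2

191.875 km^2


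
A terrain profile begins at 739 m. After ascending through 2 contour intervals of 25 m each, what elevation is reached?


elevation = 739 + 2 * 25 = 789 m

789 m


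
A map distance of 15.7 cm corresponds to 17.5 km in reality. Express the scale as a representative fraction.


ground = 17.5 km = 1750000 cm; RF denominator = ground / map = 1750000 / 15.7 ≈ 111465; RF = 1:111465

1:111465


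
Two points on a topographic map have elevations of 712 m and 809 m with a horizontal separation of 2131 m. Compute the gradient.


gradient = (809 - 712) / 2131 = 97 / 2131 = 0.0455

0.0455


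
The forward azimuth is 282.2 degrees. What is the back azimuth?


back azimuth = (282.2 + 180) mod 360 = 102.2 degrees

102.2 degrees


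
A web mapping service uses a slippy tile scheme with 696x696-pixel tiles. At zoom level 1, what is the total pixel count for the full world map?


tiles per axis = 2^1 = 2
total tiles = 2^2 = 4
pixels per axis = 2 * 696 = 1392
total pixels = 1392^2 = 1937664

1937664 pixels


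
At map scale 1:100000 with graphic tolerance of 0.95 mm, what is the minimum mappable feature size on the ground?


ground = 0.95 mm * 100000 / 1000 = 95.0 m

95.0 m


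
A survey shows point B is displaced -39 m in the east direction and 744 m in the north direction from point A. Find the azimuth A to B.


az = atan2(-39, 744) = -3.0 deg
adjusted to 0-360: 357.0 degrees

357.0 degrees


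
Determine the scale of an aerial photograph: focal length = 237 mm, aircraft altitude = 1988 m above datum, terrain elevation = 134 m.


scale = f / (H - h) = 237 mm / 1854 m = 237 / 1854000 = 1:7823

1:7823


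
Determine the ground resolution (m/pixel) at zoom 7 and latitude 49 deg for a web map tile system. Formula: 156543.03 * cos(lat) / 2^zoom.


res = 156543.03 * cos(49) / 2^7 = 156543.03 * 0.65605903 / 128 = 802.36 m/pixel

802.36 m/pixel


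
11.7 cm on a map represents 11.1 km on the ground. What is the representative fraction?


ground = 11.1 km = 1110000 cm; RF denominator = ground / map = 1110000 / 11.7 ≈ 94872; RF = 1:94872

1:94872


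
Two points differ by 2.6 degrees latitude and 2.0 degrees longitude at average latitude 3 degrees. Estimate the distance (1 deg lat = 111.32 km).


dlat_km = 2.6 * 111.32 = 289.432
dlon_km = 2.0 * 111.32 * cos(3) ≈ 222.335
dist = sqrt(289.432^2 + 222.335^2) ≈ 365.0 km

365.0 km


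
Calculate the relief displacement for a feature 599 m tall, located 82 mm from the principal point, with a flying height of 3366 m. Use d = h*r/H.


d = h * r / H = 599 * 82 / 3366 = 14.59 mm

14.59 mm


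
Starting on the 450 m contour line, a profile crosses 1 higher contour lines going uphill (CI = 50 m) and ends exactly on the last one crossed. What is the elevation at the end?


elevation = 450 + 1 * 50 = 500 m

500 m


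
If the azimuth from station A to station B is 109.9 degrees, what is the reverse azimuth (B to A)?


back azimuth = (109.9 + 180) mod 360 = 289.9 degrees

289.9 degrees


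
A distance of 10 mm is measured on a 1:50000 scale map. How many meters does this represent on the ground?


ground = 10 mm * 50000 / 1000 = 500.0 m

500.0 m


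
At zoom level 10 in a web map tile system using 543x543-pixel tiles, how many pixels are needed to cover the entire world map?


tiles per axis = 2^10 = 1024
total tiles = 1024^2 = 1048576
pixels per axis = 1024 * 543 = 556032
total pixels = 556032^2 = 309171585024

309171585024 pixels


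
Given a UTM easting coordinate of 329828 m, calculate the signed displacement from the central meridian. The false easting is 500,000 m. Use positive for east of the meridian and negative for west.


displacement = 329828 - 500000 = -170172 m

-170172 m


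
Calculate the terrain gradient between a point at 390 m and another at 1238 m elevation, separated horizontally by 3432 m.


gradient = (1238 - 390) / 3432 = 848 / 3432 = 0.2471

0.2471


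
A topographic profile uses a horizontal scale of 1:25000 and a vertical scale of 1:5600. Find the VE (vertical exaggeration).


VE = horizontal_scale / vertical_scale = 25000 / 5600 ≈ 4.5

4.5x


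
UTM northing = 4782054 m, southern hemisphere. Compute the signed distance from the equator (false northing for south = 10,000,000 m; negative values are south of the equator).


For southern: actual = 4782054 - 10000000 = -5217946 m

-5217946 m


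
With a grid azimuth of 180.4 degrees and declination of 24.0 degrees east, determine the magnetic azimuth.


magnetic azimuth = grid azimuth - declination (east +ve)
mag_az = 180.4 - 24.0 = 156.4 degrees

156.4 degrees


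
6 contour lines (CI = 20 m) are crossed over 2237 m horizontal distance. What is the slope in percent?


elevation change = 6 * 20 = 120 m
slope = 120 / 2237 * 100 = 5.4%

5.4%


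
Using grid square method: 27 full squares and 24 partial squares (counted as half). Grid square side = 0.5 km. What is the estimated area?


effective squares = 27 + 24 * 0.5 = 39.0
area = 39.0 * 0.25 = 9.75 km^2

9.75 km^2


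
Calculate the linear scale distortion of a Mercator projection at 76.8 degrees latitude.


SF = 1 / cos(76.8) = 1 / 0.228351 = 4.379

4.379


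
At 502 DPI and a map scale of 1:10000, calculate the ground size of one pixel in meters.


pixel_cm = 2.54 / 502 ≈ 0.00506 cm
ground = pixel_cm * 10000 / 100 = 2.54 * 10000 / (502 * 100) = 25400 / 50200 ≈ 0.51 m

0.51 m


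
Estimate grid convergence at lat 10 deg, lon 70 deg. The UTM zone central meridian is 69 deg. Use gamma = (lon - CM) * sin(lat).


gamma = (70 - 69) * sin(10) = 1 * 0.173648 = 0.174 degrees

0.174 degrees


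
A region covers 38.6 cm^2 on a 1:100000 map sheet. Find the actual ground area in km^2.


ground_area = 38.6 * (100000/100)^2 = 38600000.0 m^2 = 38.6 km^2

38.6 km^2


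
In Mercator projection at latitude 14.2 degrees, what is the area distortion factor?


area_distortion = 1/cos^2(14.2) = 1.064

1.064


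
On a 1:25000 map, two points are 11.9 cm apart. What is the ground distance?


ground = 11.9 cm * 25000 / 100 = 2975.0 m = 2.975 km

2.975 km


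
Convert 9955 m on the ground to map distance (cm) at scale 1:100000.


map_cm = 9955 * 100 / 100000 = 9.955 cm ≈ 9.96 cm

9.96 cm


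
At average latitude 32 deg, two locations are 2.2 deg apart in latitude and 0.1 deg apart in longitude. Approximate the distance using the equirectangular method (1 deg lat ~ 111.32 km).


dlat_km = 2.2 * 111.32 = 244.904
dlon_km = 0.1 * 111.32 * cos(32) ≈ 9.44
dist = sqrt(244.904^2 + 9.44^2) ≈ 245.1 km

245.1 km


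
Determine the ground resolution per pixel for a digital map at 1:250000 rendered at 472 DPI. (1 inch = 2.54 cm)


pixel_cm = 2.54 / 472 ≈ 0.005381 cm
ground = pixel_cm * 250000 / 100 = 2.54 * 250000 / (472 * 100) = 635000 / 47200 ≈ 13.45 m

13.45 m


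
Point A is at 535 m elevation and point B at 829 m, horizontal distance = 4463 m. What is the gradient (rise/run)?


gradient = (829 - 535) / 4463 = 294 / 4463 = 0.0659

0.0659


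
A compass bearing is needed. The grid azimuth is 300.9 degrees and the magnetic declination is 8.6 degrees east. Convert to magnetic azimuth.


magnetic azimuth = grid azimuth - declination (east +ve)
mag_az = 300.9 - 8.6 = 292.3 degrees

292.3 degrees


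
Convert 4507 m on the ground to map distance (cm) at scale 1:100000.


map_cm = 4507 * 100 / 100000 = 4.507 cm ≈ 4.51 cm

4.51 cm


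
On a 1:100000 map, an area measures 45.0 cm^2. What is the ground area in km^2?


ground_area = 45.0 * (100000/100)^2 = 45000000.0 m^2 = 45.0 km^2

45.0 km^2


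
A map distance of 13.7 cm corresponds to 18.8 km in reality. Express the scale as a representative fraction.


ground = 18.8 km = 1880000 cm; RF denominator = ground / map = 1880000 / 13.7 ≈ 137226; RF = 1:137226

1:137226


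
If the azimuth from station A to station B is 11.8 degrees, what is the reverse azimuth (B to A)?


back azimuth = (11.8 + 180) mod 360 = 191.8 degrees

191.8 degrees


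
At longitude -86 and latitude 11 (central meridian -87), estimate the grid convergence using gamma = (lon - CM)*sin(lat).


gamma = (-86 - -87) * sin(11) = 1 * 0.190809 = 0.191 degrees

0.191 degrees


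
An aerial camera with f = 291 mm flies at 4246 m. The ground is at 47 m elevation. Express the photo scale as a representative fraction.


scale = f / (H - h) = 291 mm / 4199 m = 291 / 4199000 = 1:14430

1:14430


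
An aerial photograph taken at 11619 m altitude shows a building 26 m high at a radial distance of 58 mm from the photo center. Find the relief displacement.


d = h * r / H = 26 * 58 / 11619 = 0.13 mm

0.13 mm


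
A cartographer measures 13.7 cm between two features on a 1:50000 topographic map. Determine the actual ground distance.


ground = 13.7 cm * 50000 / 100 = 6850.0 m = 6.85 km

6.85 km


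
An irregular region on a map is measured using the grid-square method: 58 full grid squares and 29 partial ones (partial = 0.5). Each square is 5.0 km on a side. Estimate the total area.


effective squares = 58 + 29 * 0.5 = 72.5
area = 72.5 * 25.0 = 1812.5 km^2

1812.5 km^2


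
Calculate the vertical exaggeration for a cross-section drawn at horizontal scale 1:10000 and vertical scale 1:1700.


VE = horizontal_scale / vertical_scale = 10000 / 1700 ≈ 5.9

5.9x


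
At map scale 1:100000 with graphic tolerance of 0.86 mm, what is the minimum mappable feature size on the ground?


ground = 0.86 mm * 100000 / 1000 = 86.0 m

86.0 m


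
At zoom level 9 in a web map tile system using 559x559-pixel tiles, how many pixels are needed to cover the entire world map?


tiles per axis = 2^9 = 512
total tiles = 512^2 = 262144
pixels per axis = 512 * 559 = 286208
total pixels = 286208^2 = 81915019264

81915019264 pixels


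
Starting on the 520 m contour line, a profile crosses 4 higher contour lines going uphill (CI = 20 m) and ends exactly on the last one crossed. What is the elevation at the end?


elevation = 520 + 4 * 20 = 600 m

600 m


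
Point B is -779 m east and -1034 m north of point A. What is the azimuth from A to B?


az = atan2(-779, -1034) = -143.0 deg
adjusted to 0-360: 217.0 degrees

217.0 degrees


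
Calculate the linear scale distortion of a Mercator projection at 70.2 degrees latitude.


SF = 1 / cos(70.2) = 1 / 0.338738 = 2.952

2.952


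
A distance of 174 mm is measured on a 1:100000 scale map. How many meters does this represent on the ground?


ground = 174 mm * 100000 / 1000 = 17400.0 m

17400.0 m


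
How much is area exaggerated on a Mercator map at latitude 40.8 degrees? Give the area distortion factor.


area_distortion = 1/cos^2(40.8) = 1.745

1.745


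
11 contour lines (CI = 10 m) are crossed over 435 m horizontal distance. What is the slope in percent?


elevation change = 11 * 10 = 110 m
slope = 110 / 435 * 100 = 25.3%

25.3%


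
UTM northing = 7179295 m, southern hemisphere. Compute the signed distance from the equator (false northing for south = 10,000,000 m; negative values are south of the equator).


For southern: actual = 7179295 - 10000000 = -2820705 m

-2820705 m


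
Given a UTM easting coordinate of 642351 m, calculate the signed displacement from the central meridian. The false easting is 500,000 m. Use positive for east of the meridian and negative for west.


displacement = 642351 - 500000 = 142351 m

142351 m


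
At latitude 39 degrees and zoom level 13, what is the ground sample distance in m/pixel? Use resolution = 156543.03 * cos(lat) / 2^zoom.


res = 156543.03 * cos(39) / 2^13 = 156543.03 * 0.77714596 / 8192 = 14.85 m/pixel

14.85 m/pixel


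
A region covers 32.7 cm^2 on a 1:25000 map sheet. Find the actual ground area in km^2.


ground_area = 32.7 * (25000/100)^2 = 2043750.0 m^2 = 2.04375 km^2 ≈ 2.044 km^2

2.044 km^2


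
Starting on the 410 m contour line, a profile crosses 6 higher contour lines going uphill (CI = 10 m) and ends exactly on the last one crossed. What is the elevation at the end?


elevation = 410 + 6 * 10 = 470 m

470 m


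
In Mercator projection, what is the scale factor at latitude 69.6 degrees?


SF = 1 / cos(69.6) = 1 / 0.348572 = 2.869

2.869


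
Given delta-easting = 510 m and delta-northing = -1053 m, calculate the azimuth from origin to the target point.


az = atan2(510, -1053) = 154.2 deg
adjusted to 0-360: 154.2 degrees

154.2 degrees


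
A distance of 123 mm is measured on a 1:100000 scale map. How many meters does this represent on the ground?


ground = 123 mm * 100000 / 1000 = 12300.0 m

12300.0 m


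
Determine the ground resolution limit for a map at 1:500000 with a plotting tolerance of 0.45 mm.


ground = 0.45 mm * 500000 / 1000 = 225.0 m

225.0 m


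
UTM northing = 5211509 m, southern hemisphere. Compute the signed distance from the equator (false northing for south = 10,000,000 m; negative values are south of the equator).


For southern: actual = 5211509 - 10000000 = -4788491 m

-4788491 m


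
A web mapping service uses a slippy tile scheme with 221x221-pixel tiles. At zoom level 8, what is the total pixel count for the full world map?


tiles per axis = 2^8 = 256
total tiles = 256^2 = 65536
pixels per axis = 256 * 221 = 56576
total pixels = 56576^2 = 3200843776

3200843776 pixels
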